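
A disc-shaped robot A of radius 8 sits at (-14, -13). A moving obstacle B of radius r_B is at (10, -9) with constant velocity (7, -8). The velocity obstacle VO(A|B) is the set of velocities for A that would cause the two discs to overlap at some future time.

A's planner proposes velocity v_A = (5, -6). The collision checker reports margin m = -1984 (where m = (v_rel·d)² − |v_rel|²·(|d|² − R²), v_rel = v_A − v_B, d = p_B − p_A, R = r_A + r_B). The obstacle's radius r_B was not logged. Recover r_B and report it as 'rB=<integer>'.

m = -1984
d = (24, 4);  v_rel = (-2, 2),  |v_rel|² = 8
v_rel×d = (-2)·(4) − (2)·(24) = -56
since m = R²·8 − (-56)²:  R² = (3136 + -1984) / 8 = 144
R = √144 = 12  ⇒  r_B = 12 − 8 = 4

rB=4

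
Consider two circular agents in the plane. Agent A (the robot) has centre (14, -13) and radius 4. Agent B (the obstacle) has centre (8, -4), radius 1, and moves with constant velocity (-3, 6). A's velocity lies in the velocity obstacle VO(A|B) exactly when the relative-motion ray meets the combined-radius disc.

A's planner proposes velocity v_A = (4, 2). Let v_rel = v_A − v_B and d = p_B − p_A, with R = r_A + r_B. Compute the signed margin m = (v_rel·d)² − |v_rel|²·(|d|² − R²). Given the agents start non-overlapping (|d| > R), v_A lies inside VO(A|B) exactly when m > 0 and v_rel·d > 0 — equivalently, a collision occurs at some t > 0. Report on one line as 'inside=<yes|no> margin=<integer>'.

d = (-6, 9),  |d|² = 117;  R = 4+1 = 5,  c = 117−5² = 92
v_rel = (7, -4),  |v_rel|² = 65;  v_rel·d = (7)·(-6) + (-4)·(9) = -78
65·t² + 156·t + 92 = 0  ⇒  m = (-78)² − 65·92 = 104
m = 104 > 0,  v_rel·d = -78 < 0  ⇒  outside

inside=no margin=104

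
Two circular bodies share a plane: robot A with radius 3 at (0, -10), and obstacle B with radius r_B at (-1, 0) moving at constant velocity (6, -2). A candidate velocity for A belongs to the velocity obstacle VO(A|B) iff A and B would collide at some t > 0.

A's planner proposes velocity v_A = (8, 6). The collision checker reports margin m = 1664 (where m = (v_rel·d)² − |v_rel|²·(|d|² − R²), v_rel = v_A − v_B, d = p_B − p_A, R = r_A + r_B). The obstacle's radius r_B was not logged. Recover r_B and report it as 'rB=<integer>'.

m = 1664
d = (-1, 10);  v_rel = (2, 8),  |v_rel|² = 68
v_rel×d = (2)·(10) − (8)·(-1) = 28
since m = R²·68 − 28²:  R² = (784 + 1664) / 68 = 36
R = √36 = 6  ⇒  r_B = 6 − 3 = 3

rB=3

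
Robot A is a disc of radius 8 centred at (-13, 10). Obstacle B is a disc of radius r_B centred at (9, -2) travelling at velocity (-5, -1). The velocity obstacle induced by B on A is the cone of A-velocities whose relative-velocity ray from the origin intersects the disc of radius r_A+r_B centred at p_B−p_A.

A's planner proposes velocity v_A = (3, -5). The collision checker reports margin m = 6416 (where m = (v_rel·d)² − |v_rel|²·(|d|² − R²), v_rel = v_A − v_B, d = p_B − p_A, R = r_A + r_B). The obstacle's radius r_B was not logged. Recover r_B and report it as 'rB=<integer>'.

m = 6416
d = (22, -12);  v_rel = (8, -4),  |v_rel|² = 80
v_rel×d = (8)·(-12) − (-4)·(22) = -8
since m = R²·80 − (-8)²:  R² = (64 + 6416) / 80 = 81
R = √81 = 9  ⇒  r_B = 9 − 8 = 1

rB=1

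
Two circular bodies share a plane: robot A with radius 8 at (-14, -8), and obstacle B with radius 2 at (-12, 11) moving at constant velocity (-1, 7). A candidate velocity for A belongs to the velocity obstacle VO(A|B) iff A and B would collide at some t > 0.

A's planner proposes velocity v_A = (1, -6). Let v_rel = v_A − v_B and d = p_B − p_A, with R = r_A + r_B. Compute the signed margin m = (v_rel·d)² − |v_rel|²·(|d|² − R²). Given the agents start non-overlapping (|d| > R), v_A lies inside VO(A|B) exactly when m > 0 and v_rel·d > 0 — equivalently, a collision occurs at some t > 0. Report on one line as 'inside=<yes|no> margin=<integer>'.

d = (2, 19),  |d|² = 365;  R = 8+2 = 10,  c = 365−10² = 265
v_rel = (2, -13),  |v_rel|² = 173;  v_rel·d = (2)·(2) + (-13)·(19) = -243
173·t² + 486·t + 265 = 0  ⇒  m = (-243)² − 173·265 = 13204
m = 13204 > 0,  v_rel·d = -243 < 0  ⇒  outside

inside=no margin=13204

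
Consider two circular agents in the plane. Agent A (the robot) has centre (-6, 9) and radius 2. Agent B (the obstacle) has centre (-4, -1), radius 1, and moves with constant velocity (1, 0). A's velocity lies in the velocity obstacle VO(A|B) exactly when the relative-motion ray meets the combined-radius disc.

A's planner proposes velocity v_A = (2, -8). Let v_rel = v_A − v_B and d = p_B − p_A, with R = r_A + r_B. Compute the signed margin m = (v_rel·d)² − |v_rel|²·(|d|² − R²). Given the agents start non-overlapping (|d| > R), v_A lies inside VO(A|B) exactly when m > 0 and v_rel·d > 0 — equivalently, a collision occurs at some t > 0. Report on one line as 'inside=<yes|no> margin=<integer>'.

d = (2, -10),  |d|² = 104;  R = 2+1 = 3,  c = 104−3² = 95
v_rel = (1, -8),  |v_rel|² = 65;  v_rel·d = (1)·(2) + (-8)·(-10) = 82
65·t² − 164·t + 95 = 0  ⇒  m = 82² − 65·95 = 549
m = 549 > 0,  v_rel·d = 82 > 0  ⇒  inside

inside=yes margin=549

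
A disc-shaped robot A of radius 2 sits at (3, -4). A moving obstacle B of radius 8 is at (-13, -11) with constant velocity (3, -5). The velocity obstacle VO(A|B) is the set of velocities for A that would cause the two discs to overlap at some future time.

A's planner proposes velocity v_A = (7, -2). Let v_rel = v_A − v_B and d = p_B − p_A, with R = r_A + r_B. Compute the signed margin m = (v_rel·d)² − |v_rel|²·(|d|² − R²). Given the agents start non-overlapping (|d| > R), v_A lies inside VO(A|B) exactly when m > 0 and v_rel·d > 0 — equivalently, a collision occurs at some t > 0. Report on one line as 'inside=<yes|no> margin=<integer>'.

d = (-16, -7),  |d|² = 305;  R = 2+8 = 10,  c = 305−10² = 205
v_rel = (4, 3),  |v_rel|² = 25;  v_rel·d = (4)·(-16) + (3)·(-7) = -85
25·t² + 170·t + 205 = 0  ⇒  m = (-85)² − 25·205 = 2100
m = 2100 > 0,  v_rel·d = -85 < 0  ⇒  outside

inside=no margin=2100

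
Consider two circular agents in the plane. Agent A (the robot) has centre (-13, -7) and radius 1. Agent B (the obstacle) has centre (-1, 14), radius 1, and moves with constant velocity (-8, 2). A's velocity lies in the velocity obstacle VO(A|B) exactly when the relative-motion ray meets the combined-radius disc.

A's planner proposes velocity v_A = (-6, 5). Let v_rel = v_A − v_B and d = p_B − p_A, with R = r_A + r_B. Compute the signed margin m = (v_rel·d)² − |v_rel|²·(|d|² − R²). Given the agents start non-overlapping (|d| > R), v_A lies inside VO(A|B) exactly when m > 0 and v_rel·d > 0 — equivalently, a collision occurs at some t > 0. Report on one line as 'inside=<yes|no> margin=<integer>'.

d = (12, 21),  |d|² = 585;  R = 1+1 = 2,  c = 585−2² = 581
v_rel = (2, 3),  |v_rel|² = 13;  v_rel·d = (2)·(12) + (3)·(21) = 87
13·t² − 174·t + 581 = 0  ⇒  m = 87² − 13·581 = 16
m = 16 > 0,  v_rel·d = 87 > 0  ⇒  inside

inside=yes margin=16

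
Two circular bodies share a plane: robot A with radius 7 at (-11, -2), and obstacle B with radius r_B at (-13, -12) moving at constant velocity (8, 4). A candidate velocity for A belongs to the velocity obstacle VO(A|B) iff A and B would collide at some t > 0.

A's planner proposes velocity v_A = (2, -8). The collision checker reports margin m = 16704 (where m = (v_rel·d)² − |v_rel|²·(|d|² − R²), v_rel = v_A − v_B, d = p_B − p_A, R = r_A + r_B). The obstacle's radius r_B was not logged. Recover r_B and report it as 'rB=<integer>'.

m = 16704
d = (-2, -10);  v_rel = (-6, -12),  |v_rel|² = 180
v_rel×d = (-6)·(-10) − (-12)·(-2) = 36
since m = R²·180 − 36²:  R² = (1296 + 16704) / 180 = 100
R = √100 = 10  ⇒  r_B = 10 − 7 = 3

rB=3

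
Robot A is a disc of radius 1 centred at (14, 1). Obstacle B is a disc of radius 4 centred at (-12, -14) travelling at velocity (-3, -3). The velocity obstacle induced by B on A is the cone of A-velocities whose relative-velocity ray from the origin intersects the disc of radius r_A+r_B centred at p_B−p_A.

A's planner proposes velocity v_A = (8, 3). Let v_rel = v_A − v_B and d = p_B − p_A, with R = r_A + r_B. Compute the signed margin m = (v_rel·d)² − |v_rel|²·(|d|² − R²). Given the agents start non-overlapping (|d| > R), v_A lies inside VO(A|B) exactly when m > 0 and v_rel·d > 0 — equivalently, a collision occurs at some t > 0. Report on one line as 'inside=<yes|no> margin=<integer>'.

d = (-26, -15),  |d|² = 901;  R = 1+4 = 5,  c = 901−5² = 876
v_rel = (11, 6),  |v_rel|² = 157;  v_rel·d = (11)·(-26) + (6)·(-15) = -376
157·t² + 752·t + 876 = 0  ⇒  m = (-376)² − 157·876 = 3844
m = 3844 > 0,  v_rel·d = -376 < 0  ⇒  outside

inside=no margin=3844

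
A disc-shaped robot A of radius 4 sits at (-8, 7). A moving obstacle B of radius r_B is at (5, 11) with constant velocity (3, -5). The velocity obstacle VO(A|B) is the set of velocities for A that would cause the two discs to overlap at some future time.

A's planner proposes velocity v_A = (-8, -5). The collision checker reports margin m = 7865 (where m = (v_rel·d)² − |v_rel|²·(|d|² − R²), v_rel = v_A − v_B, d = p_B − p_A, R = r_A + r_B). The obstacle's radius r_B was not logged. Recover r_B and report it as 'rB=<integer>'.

m = 7865
d = (13, 4);  v_rel = (-11, 0),  |v_rel|² = 121
v_rel×d = (-11)·(4) − (0)·(13) = -44
since m = R²·121 − (-44)²:  R² = (1936 + 7865) / 121 = 81
R = √81 = 9  ⇒  r_B = 9 − 4 = 5

rB=5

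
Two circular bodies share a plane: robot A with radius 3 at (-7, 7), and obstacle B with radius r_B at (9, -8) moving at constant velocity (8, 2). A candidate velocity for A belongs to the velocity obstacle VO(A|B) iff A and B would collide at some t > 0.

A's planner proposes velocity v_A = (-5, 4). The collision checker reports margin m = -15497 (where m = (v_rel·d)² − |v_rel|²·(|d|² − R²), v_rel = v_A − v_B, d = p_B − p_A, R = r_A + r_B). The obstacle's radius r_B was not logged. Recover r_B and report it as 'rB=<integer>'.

m = -15497
d = (16, -15);  v_rel = (-13, 2),  |v_rel|² = 173
v_rel×d = (-13)·(-15) − (2)·(16) = 163
since m = R²·173 − 163²:  R² = (26569 + -15497) / 173 = 64
R = √64 = 8  ⇒  r_B = 8 − 3 = 5

rB=5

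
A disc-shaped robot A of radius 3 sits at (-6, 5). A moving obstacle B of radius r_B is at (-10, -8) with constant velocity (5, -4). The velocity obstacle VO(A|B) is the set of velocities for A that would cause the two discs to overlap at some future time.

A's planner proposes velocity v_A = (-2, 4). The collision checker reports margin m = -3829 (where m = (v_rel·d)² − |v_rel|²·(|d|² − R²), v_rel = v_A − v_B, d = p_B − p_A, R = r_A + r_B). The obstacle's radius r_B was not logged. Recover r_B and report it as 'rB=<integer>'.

m = -3829
d = (-4, -13);  v_rel = (-7, 8),  |v_rel|² = 113
v_rel×d = (-7)·(-13) − (8)·(-4) = 123
since m = R²·113 − 123²:  R² = (15129 + -3829) / 113 = 100
R = √100 = 10  ⇒  r_B = 10 − 3 = 7

rB=7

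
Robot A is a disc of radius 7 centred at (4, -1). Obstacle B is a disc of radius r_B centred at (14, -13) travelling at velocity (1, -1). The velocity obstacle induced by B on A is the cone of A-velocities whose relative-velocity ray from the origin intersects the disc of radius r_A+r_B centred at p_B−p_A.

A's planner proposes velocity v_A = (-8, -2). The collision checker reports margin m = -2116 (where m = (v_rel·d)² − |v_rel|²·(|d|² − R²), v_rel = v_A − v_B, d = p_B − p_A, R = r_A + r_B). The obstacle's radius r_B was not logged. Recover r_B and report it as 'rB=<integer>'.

m = -2116
d = (10, -12);  v_rel = (-9, -1),  |v_rel|² = 82
v_rel×d = (-9)·(-12) − (-1)·(10) = 118
since m = R²·82 − 118²:  R² = (13924 + -2116) / 82 = 144
R = √144 = 12  ⇒  r_B = 12 − 7 = 5

rB=5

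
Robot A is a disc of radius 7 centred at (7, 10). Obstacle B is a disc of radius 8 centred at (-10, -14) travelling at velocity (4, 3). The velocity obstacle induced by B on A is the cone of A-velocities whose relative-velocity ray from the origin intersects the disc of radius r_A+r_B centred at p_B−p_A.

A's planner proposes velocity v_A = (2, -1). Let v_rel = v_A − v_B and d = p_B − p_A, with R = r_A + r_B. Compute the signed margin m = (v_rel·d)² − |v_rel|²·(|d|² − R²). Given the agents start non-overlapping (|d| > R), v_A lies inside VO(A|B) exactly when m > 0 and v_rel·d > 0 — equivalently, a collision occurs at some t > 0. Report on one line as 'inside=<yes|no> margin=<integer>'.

d = (-17, -24),  |d|² = 865;  R = 7+8 = 15,  c = 865−15² = 640
v_rel = (-2, -4),  |v_rel|² = 20;  v_rel·d = (-2)·(-17) + (-4)·(-24) = 130
20·t² − 260·t + 640 = 0  ⇒  m = 130² − 20·640 = 4100
m = 4100 > 0,  v_rel·d = 130 > 0  ⇒  inside

inside=yes margin=4100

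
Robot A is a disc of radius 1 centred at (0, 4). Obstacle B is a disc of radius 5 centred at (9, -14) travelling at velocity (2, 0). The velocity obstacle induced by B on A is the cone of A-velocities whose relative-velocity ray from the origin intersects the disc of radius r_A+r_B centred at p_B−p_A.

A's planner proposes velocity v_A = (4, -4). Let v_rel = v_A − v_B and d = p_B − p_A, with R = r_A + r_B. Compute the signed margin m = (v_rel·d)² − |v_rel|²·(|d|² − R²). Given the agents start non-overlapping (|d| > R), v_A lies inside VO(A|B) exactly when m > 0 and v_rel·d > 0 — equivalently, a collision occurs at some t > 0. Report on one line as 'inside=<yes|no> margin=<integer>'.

d = (9, -18),  |d|² = 405;  R = 1+5 = 6,  c = 405−6² = 369
v_rel = (2, -4),  |v_rel|² = 20;  v_rel·d = (2)·(9) + (-4)·(-18) = 90
20·t² − 180·t + 369 = 0  ⇒  m = 90² − 20·369 = 720
m = 720 > 0,  v_rel·d = 90 > 0  ⇒  inside

inside=yes margin=720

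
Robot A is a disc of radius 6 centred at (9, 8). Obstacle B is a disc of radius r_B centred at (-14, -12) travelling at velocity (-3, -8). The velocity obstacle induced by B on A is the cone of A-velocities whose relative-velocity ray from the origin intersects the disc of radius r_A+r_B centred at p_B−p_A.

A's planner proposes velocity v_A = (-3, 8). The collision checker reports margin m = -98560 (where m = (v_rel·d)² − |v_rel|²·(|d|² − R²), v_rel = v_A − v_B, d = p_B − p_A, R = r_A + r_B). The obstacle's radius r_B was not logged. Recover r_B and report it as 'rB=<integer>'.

m = -98560
d = (-23, -20);  v_rel = (0, 16),  |v_rel|² = 256
v_rel×d = (0)·(-20) − (16)·(-23) = 368
since m = R²·256 − 368²:  R² = (135424 + -98560) / 256 = 144
R = √144 = 12  ⇒  r_B = 12 − 6 = 6

rB=6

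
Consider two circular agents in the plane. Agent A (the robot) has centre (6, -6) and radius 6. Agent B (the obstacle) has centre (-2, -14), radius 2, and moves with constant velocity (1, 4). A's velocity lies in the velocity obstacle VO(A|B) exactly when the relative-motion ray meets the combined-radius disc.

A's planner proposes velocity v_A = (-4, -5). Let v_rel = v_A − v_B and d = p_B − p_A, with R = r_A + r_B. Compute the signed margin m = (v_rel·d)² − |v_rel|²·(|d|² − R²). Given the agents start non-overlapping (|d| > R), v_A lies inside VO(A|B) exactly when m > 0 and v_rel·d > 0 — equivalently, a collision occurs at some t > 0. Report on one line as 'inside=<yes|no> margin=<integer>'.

d = (-8, -8),  |d|² = 128;  R = 6+2 = 8,  c = 128−8² = 64
v_rel = (-5, -9),  |v_rel|² = 106;  v_rel·d = (-5)·(-8) + (-9)·(-8) = 112
106·t² − 224·t + 64 = 0  ⇒  m = 112² − 106·64 = 5760
m = 5760 > 0,  v_rel·d = 112 > 0  ⇒  inside

inside=yes margin=5760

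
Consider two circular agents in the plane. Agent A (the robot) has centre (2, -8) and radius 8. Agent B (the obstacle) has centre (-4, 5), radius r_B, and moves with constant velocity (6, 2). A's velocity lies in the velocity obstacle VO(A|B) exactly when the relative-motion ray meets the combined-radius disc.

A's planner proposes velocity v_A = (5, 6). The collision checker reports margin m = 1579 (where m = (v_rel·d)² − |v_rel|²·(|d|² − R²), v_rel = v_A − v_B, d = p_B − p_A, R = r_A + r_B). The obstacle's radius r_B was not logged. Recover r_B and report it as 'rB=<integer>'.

m = 1579
d = (-6, 13);  v_rel = (-1, 4),  |v_rel|² = 17
v_rel×d = (-1)·(13) − (4)·(-6) = 11
since m = R²·17 − 11²:  R² = (121 + 1579) / 17 = 100
R = √100 = 10  ⇒  r_B = 10 − 8 = 2

rB=2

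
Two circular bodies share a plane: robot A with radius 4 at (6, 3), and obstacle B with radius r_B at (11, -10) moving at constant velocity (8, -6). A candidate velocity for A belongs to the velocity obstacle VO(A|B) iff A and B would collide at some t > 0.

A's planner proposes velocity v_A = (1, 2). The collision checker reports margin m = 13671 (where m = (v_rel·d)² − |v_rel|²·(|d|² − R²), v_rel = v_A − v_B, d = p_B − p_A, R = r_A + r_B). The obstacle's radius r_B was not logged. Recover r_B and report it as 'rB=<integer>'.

m = 13671
d = (5, -13);  v_rel = (-7, 8),  |v_rel|² = 113
v_rel×d = (-7)·(-13) − (8)·(5) = 51
since m = R²·113 − 51²:  R² = (2601 + 13671) / 113 = 144
R = √144 = 12  ⇒  r_B = 12 − 4 = 8

rB=8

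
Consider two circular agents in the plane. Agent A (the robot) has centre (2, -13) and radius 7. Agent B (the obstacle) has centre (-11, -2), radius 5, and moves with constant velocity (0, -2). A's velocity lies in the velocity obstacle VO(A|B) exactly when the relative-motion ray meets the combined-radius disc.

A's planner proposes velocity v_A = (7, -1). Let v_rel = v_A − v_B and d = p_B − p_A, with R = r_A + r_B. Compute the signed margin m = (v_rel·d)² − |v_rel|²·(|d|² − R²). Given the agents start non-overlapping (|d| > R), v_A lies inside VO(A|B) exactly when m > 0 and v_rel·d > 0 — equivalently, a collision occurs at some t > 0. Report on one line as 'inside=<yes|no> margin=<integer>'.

d = (-13, 11),  |d|² = 290;  R = 7+5 = 12,  c = 290−12² = 146
v_rel = (7, 1),  |v_rel|² = 50;  v_rel·d = (7)·(-13) + (1)·(11) = -80
50·t² + 160·t + 146 = 0  ⇒  m = (-80)² − 50·146 = -900
m = -900 < 0,  v_rel·d = -80 < 0  ⇒  outside

inside=no margin=-900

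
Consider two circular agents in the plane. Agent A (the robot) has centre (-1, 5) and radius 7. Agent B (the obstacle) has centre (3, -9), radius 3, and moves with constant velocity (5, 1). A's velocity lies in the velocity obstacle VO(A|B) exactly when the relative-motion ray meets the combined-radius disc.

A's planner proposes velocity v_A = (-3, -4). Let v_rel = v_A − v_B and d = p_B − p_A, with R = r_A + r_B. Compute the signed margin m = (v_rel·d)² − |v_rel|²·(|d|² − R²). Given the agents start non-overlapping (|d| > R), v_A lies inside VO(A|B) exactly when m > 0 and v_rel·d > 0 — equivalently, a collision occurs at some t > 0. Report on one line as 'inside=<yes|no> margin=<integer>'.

d = (4, -14),  |d|² = 212;  R = 7+3 = 10,  c = 212−10² = 112
v_rel = (-8, -5),  |v_rel|² = 89;  v_rel·d = (-8)·(4) + (-5)·(-14) = 38
89·t² − 76·t + 112 = 0  ⇒  m = 38² − 89·112 = -8524
m = -8524 < 0,  v_rel·d = 38 > 0  ⇒  outside

inside=no margin=-8524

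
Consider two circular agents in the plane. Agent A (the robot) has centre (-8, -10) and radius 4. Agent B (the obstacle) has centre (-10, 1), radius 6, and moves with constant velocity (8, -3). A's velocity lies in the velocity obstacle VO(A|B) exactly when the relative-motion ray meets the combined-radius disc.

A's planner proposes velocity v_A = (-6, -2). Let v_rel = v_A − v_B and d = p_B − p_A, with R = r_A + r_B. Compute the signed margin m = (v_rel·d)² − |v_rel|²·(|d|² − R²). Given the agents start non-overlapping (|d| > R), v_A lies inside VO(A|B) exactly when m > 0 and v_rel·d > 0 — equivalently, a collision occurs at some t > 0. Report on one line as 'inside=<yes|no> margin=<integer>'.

d = (-2, 11),  |d|² = 125;  R = 4+6 = 10,  c = 125−10² = 25
v_rel = (-14, 1),  |v_rel|² = 197;  v_rel·d = (-14)·(-2) + (1)·(11) = 39
197·t² − 78·t + 25 = 0  ⇒  m = 39² − 197·25 = -3404
m = -3404 < 0,  v_rel·d = 39 > 0  ⇒  outside

inside=no margin=-3404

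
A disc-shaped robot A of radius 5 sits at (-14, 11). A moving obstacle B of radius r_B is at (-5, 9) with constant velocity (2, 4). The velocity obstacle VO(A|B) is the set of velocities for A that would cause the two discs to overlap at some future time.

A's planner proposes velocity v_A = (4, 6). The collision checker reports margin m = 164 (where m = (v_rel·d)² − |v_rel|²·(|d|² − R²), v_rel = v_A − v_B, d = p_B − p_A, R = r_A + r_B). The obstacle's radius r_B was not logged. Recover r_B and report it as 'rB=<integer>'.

m = 164
d = (9, -2);  v_rel = (2, 2),  |v_rel|² = 8
v_rel×d = (2)·(-2) − (2)·(9) = -22
since m = R²·8 − (-22)²:  R² = (484 + 164) / 8 = 81
R = √81 = 9  ⇒  r_B = 9 − 5 = 4

rB=4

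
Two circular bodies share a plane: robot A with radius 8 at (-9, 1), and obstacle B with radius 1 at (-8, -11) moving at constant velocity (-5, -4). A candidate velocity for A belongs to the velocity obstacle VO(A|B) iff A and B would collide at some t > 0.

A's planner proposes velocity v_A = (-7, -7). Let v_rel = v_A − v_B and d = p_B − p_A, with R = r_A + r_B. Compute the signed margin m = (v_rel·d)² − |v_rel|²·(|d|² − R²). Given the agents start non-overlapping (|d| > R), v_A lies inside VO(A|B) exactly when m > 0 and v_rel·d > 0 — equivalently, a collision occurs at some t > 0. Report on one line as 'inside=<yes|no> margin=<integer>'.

d = (1, -12),  |d|² = 145;  R = 8+1 = 9,  c = 145−9² = 64
v_rel = (-2, -3),  |v_rel|² = 13;  v_rel·d = (-2)·(1) + (-3)·(-12) = 34
13·t² − 68·t + 64 = 0  ⇒  m = 34² − 13·64 = 324
m = 324 > 0,  v_rel·d = 34 > 0  ⇒  inside

inside=yes margin=324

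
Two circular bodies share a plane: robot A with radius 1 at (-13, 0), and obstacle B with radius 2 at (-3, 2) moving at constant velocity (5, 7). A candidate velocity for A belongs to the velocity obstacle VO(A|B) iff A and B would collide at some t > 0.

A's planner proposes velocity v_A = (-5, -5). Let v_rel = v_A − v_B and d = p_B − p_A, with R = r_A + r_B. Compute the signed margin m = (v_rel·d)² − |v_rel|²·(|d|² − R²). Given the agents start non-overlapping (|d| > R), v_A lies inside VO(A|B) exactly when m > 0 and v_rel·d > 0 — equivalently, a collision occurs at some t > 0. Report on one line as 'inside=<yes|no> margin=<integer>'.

d = (10, 2),  |d|² = 104;  R = 1+2 = 3,  c = 104−3² = 95
v_rel = (-10, -12),  |v_rel|² = 244;  v_rel·d = (-10)·(10) + (-12)·(2) = -124
244·t² + 248·t + 95 = 0  ⇒  m = (-124)² − 244·95 = -7804
m = -7804 < 0,  v_rel·d = -124 < 0  ⇒  outside

inside=no margin=-7804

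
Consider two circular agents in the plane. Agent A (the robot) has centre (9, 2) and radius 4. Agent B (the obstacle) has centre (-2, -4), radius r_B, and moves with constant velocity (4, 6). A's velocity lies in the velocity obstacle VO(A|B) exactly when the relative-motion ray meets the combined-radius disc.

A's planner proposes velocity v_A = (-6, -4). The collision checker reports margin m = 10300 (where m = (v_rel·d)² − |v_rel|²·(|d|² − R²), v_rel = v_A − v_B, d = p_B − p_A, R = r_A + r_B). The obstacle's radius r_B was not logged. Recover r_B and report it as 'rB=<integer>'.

m = 10300
d = (-11, -6);  v_rel = (-10, -10),  |v_rel|² = 200
v_rel×d = (-10)·(-6) − (-10)·(-11) = -50
since m = R²·200 − (-50)²:  R² = (2500 + 10300) / 200 = 64
R = √64 = 8  ⇒  r_B = 8 − 4 = 4

rB=4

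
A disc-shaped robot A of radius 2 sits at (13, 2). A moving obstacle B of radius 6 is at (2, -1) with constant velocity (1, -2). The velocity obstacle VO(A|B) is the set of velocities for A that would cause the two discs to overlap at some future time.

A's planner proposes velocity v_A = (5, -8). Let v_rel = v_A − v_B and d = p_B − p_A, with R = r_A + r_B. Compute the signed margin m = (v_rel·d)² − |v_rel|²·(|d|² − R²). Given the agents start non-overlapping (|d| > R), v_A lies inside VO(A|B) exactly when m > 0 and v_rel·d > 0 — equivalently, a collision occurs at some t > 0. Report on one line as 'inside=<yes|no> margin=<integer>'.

d = (-11, -3),  |d|² = 130;  R = 2+6 = 8,  c = 130−8² = 66
v_rel = (4, -6),  |v_rel|² = 52;  v_rel·d = (4)·(-11) + (-6)·(-3) = -26
52·t² + 52·t + 66 = 0  ⇒  m = (-26)² − 52·66 = -2756
m = -2756 < 0,  v_rel·d = -26 < 0  ⇒  outside

inside=no margin=-2756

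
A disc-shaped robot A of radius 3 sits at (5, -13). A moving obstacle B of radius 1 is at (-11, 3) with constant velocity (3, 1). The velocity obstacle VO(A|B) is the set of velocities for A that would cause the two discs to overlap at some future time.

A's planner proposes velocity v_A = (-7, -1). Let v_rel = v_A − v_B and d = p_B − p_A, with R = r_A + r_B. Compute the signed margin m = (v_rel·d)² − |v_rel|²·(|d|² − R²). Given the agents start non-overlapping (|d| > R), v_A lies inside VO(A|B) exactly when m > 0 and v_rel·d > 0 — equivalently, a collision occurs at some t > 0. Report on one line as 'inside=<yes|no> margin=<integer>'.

d = (-16, 16),  |d|² = 512;  R = 3+1 = 4,  c = 512−4² = 496
v_rel = (-10, -2),  |v_rel|² = 104;  v_rel·d = (-10)·(-16) + (-2)·(16) = 128
104·t² − 256·t + 496 = 0  ⇒  m = 128² − 104·496 = -35200
m = -35200 < 0,  v_rel·d = 128 > 0  ⇒  outside

inside=no margin=-35200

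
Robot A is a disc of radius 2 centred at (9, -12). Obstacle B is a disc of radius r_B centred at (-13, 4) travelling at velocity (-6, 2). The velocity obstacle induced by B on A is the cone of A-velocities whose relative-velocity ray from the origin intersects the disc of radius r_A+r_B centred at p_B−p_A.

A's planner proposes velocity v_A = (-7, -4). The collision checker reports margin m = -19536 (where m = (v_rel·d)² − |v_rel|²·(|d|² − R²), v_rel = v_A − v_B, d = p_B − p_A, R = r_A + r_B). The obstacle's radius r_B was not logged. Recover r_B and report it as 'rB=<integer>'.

m = -19536
d = (-22, 16);  v_rel = (-1, -6),  |v_rel|² = 37
v_rel×d = (-1)·(16) − (-6)·(-22) = -148
since m = R²·37 − (-148)²:  R² = (21904 + -19536) / 37 = 64
R = √64 = 8  ⇒  r_B = 8 − 2 = 6

rB=6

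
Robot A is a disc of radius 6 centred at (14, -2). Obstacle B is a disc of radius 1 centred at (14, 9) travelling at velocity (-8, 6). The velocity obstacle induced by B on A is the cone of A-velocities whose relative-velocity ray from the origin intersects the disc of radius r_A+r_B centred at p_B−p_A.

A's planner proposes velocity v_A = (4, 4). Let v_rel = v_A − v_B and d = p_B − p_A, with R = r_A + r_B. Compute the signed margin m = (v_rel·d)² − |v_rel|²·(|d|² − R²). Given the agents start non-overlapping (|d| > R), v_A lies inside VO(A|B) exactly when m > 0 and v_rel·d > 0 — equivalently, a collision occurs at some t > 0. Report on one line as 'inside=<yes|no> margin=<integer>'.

d = (0, 11),  |d|² = 121;  R = 6+1 = 7,  c = 121−7² = 72
v_rel = (12, -2),  |v_rel|² = 148;  v_rel·d = (12)·(0) + (-2)·(11) = -22
148·t² + 44·t + 72 = 0  ⇒  m = (-22)² − 148·72 = -10172
m = -10172 < 0,  v_rel·d = -22 < 0  ⇒  outside

inside=no margin=-10172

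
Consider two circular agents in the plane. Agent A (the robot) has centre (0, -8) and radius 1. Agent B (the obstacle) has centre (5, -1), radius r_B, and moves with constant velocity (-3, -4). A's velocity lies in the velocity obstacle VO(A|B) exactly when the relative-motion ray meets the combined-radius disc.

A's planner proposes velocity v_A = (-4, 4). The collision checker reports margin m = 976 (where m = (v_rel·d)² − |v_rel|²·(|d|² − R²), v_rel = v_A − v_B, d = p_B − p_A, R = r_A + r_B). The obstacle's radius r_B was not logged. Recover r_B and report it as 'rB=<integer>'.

m = 976
d = (5, 7);  v_rel = (-1, 8),  |v_rel|² = 65
v_rel×d = (-1)·(7) − (8)·(5) = -47
since m = R²·65 − (-47)²:  R² = (2209 + 976) / 65 = 49
R = √49 = 7  ⇒  r_B = 7 − 1 = 6

rB=6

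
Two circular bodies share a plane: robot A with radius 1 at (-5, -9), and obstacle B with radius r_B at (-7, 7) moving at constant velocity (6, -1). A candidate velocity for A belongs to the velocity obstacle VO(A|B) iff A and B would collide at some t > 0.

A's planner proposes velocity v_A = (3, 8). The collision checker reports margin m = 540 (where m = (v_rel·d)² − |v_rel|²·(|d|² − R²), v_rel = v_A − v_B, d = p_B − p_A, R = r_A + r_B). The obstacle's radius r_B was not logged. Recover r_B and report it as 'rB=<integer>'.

m = 540
d = (-2, 16);  v_rel = (-3, 9),  |v_rel|² = 90
v_rel×d = (-3)·(16) − (9)·(-2) = -30
since m = R²·90 − (-30)²:  R² = (900 + 540) / 90 = 16
R = √16 = 4  ⇒  r_B = 4 − 1 = 3

rB=3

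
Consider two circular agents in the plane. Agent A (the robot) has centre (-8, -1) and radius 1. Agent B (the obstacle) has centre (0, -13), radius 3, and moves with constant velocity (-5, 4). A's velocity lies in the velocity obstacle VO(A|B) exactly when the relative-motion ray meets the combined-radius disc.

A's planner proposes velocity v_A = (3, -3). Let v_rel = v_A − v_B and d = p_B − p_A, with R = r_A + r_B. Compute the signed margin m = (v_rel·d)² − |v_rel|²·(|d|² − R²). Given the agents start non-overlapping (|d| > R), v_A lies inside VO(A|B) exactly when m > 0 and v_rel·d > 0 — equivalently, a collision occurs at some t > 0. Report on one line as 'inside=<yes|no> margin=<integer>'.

d = (8, -12),  |d|² = 208;  R = 1+3 = 4,  c = 208−4² = 192
v_rel = (8, -7),  |v_rel|² = 113;  v_rel·d = (8)·(8) + (-7)·(-12) = 148
113·t² − 296·t + 192 = 0  ⇒  m = 148² − 113·192 = 208
m = 208 > 0,  v_rel·d = 148 > 0  ⇒  inside

inside=yes margin=208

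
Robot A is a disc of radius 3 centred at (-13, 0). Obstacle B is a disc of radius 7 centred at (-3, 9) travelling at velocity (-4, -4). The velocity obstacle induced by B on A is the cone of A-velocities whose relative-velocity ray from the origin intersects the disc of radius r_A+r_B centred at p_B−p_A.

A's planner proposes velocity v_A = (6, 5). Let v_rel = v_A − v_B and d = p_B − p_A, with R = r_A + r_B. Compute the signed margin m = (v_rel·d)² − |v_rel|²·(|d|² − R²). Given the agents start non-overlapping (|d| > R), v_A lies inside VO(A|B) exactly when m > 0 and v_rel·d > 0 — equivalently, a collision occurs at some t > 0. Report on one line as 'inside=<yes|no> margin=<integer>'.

d = (10, 9),  |d|² = 181;  R = 3+7 = 10,  c = 181−10² = 81
v_rel = (10, 9),  |v_rel|² = 181;  v_rel·d = (10)·(10) + (9)·(9) = 181
181·t² − 362·t + 81 = 0  ⇒  m = 181² − 181·81 = 18100
m = 18100 > 0,  v_rel·d = 181 > 0  ⇒  inside

inside=yes margin=18100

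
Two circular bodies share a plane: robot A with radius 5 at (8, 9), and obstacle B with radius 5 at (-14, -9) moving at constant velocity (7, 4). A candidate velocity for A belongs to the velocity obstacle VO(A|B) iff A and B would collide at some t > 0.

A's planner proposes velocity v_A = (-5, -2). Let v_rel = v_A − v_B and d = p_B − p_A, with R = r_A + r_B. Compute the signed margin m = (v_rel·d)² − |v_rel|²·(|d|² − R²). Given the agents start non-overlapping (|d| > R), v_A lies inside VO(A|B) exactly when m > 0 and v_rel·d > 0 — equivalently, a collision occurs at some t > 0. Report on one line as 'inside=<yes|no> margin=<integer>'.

d = (-22, -18),  |d|² = 808;  R = 5+5 = 10,  c = 808−10² = 708
v_rel = (-12, -6),  |v_rel|² = 180;  v_rel·d = (-12)·(-22) + (-6)·(-18) = 372
180·t² − 744·t + 708 = 0  ⇒  m = 372² − 180·708 = 10944
m = 10944 > 0,  v_rel·d = 372 > 0  ⇒  inside

inside=yes margin=10944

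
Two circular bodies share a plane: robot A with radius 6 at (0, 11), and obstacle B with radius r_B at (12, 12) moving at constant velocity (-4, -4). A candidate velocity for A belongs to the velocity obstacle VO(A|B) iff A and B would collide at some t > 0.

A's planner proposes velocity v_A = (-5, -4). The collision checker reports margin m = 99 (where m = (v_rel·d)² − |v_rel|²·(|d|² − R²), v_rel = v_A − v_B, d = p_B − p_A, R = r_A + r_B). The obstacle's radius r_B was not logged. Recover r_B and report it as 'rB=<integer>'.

m = 99
d = (12, 1);  v_rel = (-1, 0),  |v_rel|² = 1
v_rel×d = (-1)·(1) − (0)·(12) = -1
since m = R²·1 − (-1)²:  R² = (1 + 99) / 1 = 100
R = √100 = 10  ⇒  r_B = 10 − 6 = 4

rB=4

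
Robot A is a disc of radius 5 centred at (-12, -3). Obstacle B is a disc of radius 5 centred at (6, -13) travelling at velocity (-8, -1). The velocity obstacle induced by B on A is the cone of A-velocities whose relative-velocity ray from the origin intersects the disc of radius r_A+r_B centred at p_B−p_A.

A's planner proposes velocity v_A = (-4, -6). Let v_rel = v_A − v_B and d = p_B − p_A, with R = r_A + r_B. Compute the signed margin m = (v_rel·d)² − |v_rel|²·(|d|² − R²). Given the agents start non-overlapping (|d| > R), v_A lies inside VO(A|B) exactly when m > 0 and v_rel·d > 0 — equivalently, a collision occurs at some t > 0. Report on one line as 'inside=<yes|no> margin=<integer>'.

d = (18, -10),  |d|² = 424;  R = 5+5 = 10,  c = 424−10² = 324
v_rel = (4, -5),  |v_rel|² = 41;  v_rel·d = (4)·(18) + (-5)·(-10) = 122
41·t² − 244·t + 324 = 0  ⇒  m = 122² − 41·324 = 1600
m = 1600 > 0,  v_rel·d = 122 > 0  ⇒  inside

inside=yes margin=1600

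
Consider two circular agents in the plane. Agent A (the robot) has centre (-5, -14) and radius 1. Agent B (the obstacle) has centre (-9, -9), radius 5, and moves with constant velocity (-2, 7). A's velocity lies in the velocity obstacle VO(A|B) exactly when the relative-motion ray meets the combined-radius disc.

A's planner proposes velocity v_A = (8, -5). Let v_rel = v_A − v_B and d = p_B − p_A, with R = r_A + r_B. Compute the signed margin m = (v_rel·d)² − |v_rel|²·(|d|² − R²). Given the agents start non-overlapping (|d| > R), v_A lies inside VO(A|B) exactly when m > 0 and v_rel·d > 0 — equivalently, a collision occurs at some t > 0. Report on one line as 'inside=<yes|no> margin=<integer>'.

d = (-4, 5),  |d|² = 41;  R = 1+5 = 6,  c = 41−6² = 5
v_rel = (10, -12),  |v_rel|² = 244;  v_rel·d = (10)·(-4) + (-12)·(5) = -100
244·t² + 200·t + 5 = 0  ⇒  m = (-100)² − 244·5 = 8780
m = 8780 > 0,  v_rel·d = -100 < 0  ⇒  outside

inside=no margin=8780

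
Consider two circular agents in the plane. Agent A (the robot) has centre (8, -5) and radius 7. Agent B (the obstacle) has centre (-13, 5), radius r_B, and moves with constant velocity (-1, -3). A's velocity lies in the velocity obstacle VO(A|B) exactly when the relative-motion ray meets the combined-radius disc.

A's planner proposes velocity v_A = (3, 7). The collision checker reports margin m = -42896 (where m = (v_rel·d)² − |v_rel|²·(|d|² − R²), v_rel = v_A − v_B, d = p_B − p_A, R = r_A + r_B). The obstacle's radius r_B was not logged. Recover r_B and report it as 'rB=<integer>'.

m = -42896
d = (-21, 10);  v_rel = (4, 10),  |v_rel|² = 116
v_rel×d = (4)·(10) − (10)·(-21) = 250
since m = R²·116 − 250²:  R² = (62500 + -42896) / 116 = 169
R = √169 = 13  ⇒  r_B = 13 − 7 = 6

rB=6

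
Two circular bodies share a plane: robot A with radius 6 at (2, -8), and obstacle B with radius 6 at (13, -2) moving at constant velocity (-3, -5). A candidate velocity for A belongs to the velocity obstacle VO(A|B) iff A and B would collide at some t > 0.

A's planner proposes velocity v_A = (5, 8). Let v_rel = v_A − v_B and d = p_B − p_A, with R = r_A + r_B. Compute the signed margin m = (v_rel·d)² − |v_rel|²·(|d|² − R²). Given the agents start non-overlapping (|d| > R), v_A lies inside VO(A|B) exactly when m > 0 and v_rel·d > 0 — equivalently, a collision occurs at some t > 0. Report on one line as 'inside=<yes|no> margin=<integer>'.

d = (11, 6),  |d|² = 157;  R = 6+6 = 12,  c = 157−12² = 13
v_rel = (8, 13),  |v_rel|² = 233;  v_rel·d = (8)·(11) + (13)·(6) = 166
233·t² − 332·t + 13 = 0  ⇒  m = 166² − 233·13 = 24527
m = 24527 > 0,  v_rel·d = 166 > 0  ⇒  inside

inside=yes margin=24527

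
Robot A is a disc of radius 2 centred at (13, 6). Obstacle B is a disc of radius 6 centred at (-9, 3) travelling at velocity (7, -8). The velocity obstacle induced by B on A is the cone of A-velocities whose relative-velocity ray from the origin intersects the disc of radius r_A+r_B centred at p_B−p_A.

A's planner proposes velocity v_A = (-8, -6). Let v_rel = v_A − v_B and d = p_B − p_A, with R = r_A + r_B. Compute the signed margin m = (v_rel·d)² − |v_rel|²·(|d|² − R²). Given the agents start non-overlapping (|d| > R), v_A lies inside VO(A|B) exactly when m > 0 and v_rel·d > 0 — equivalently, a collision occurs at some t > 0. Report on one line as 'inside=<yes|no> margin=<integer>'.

d = (-22, -3),  |d|² = 493;  R = 2+6 = 8,  c = 493−8² = 429
v_rel = (-15, 2),  |v_rel|² = 229;  v_rel·d = (-15)·(-22) + (2)·(-3) = 324
229·t² − 648·t + 429 = 0  ⇒  m = 324² − 229·429 = 6735
m = 6735 > 0,  v_rel·d = 324 > 0  ⇒  inside

inside=yes margin=6735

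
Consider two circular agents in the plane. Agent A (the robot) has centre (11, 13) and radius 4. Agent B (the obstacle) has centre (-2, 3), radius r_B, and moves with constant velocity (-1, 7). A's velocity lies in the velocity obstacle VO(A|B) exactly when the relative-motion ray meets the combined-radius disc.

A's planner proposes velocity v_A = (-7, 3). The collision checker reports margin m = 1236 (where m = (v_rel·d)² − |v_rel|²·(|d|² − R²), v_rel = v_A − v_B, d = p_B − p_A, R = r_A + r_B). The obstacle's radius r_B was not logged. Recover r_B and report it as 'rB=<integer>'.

m = 1236
d = (-13, -10);  v_rel = (-6, -4),  |v_rel|² = 52
v_rel×d = (-6)·(-10) − (-4)·(-13) = 8
since m = R²·52 − 8²:  R² = (64 + 1236) / 52 = 25
R = √25 = 5  ⇒  r_B = 5 − 4 = 1

rB=1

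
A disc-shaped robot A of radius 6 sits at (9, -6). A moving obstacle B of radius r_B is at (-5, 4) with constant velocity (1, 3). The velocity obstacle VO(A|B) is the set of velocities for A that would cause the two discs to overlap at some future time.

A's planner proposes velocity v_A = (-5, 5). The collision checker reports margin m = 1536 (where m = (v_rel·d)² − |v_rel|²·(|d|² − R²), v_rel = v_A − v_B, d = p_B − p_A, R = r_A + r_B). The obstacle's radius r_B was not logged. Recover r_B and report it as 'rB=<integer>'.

m = 1536
d = (-14, 10);  v_rel = (-6, 2),  |v_rel|² = 40
v_rel×d = (-6)·(10) − (2)·(-14) = -32
since m = R²·40 − (-32)²:  R² = (1024 + 1536) / 40 = 64
R = √64 = 8  ⇒  r_B = 8 − 6 = 2

rB=2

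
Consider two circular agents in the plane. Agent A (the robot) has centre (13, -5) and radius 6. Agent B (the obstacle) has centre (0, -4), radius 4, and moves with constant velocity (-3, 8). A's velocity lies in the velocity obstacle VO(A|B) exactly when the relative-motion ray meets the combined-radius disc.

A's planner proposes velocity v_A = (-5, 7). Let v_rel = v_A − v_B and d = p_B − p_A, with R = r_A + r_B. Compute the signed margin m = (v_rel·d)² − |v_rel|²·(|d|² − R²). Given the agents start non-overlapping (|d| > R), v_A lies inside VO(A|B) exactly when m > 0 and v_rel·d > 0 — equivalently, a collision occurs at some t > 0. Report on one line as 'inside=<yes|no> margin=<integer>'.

d = (-13, 1),  |d|² = 170;  R = 6+4 = 10,  c = 170−10² = 70
v_rel = (-2, -1),  |v_rel|² = 5;  v_rel·d = (-2)·(-13) + (-1)·(1) = 25
5·t² − 50·t + 70 = 0  ⇒  m = 25² − 5·70 = 275
m = 275 > 0,  v_rel·d = 25 > 0  ⇒  inside

inside=yes margin=275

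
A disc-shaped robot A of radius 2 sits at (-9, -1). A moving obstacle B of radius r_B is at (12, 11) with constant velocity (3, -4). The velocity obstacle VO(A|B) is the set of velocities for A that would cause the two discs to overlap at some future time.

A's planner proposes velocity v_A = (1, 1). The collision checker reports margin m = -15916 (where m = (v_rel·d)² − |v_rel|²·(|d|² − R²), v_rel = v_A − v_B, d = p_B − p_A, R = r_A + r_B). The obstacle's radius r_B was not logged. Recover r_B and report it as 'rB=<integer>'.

m = -15916
d = (21, 12);  v_rel = (-2, 5),  |v_rel|² = 29
v_rel×d = (-2)·(12) − (5)·(21) = -129
since m = R²·29 − (-129)²:  R² = (16641 + -15916) / 29 = 25
R = √25 = 5  ⇒  r_B = 5 − 2 = 3

rB=3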